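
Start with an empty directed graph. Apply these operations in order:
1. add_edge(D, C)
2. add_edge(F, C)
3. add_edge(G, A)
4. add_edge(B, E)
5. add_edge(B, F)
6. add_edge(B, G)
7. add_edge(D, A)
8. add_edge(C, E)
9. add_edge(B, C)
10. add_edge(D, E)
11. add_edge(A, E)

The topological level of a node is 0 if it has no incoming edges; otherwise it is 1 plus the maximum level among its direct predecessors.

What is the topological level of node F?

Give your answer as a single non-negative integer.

Op 1: add_edge(D, C). Edges now: 1
Op 2: add_edge(F, C). Edges now: 2
Op 3: add_edge(G, A). Edges now: 3
Op 4: add_edge(B, E). Edges now: 4
Op 5: add_edge(B, F). Edges now: 5
Op 6: add_edge(B, G). Edges now: 6
Op 7: add_edge(D, A). Edges now: 7
Op 8: add_edge(C, E). Edges now: 8
Op 9: add_edge(B, C). Edges now: 9
Op 10: add_edge(D, E). Edges now: 10
Op 11: add_edge(A, E). Edges now: 11
Compute levels (Kahn BFS):
  sources (in-degree 0): B, D
  process B: level=0
    B->C: in-degree(C)=2, level(C)>=1
    B->E: in-degree(E)=3, level(E)>=1
    B->F: in-degree(F)=0, level(F)=1, enqueue
    B->G: in-degree(G)=0, level(G)=1, enqueue
  process D: level=0
    D->A: in-degree(A)=1, level(A)>=1
    D->C: in-degree(C)=1, level(C)>=1
    D->E: in-degree(E)=2, level(E)>=1
  process F: level=1
    F->C: in-degree(C)=0, level(C)=2, enqueue
  process G: level=1
    G->A: in-degree(A)=0, level(A)=2, enqueue
  process C: level=2
    C->E: in-degree(E)=1, level(E)>=3
  process A: level=2
    A->E: in-degree(E)=0, level(E)=3, enqueue
  process E: level=3
All levels: A:2, B:0, C:2, D:0, E:3, F:1, G:1
level(F) = 1

Answer: 1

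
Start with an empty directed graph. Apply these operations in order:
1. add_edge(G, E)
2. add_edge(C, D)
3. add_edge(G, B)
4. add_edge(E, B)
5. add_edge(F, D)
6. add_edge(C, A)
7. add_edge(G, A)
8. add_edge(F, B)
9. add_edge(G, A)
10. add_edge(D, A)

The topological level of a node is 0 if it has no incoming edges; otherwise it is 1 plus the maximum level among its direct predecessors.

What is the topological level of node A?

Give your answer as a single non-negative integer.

Answer: 2

Derivation:
Op 1: add_edge(G, E). Edges now: 1
Op 2: add_edge(C, D). Edges now: 2
Op 3: add_edge(G, B). Edges now: 3
Op 4: add_edge(E, B). Edges now: 4
Op 5: add_edge(F, D). Edges now: 5
Op 6: add_edge(C, A). Edges now: 6
Op 7: add_edge(G, A). Edges now: 7
Op 8: add_edge(F, B). Edges now: 8
Op 9: add_edge(G, A) (duplicate, no change). Edges now: 8
Op 10: add_edge(D, A). Edges now: 9
Compute levels (Kahn BFS):
  sources (in-degree 0): C, F, G
  process C: level=0
    C->A: in-degree(A)=2, level(A)>=1
    C->D: in-degree(D)=1, level(D)>=1
  process F: level=0
    F->B: in-degree(B)=2, level(B)>=1
    F->D: in-degree(D)=0, level(D)=1, enqueue
  process G: level=0
    G->A: in-degree(A)=1, level(A)>=1
    G->B: in-degree(B)=1, level(B)>=1
    G->E: in-degree(E)=0, level(E)=1, enqueue
  process D: level=1
    D->A: in-degree(A)=0, level(A)=2, enqueue
  process E: level=1
    E->B: in-degree(B)=0, level(B)=2, enqueue
  process A: level=2
  process B: level=2
All levels: A:2, B:2, C:0, D:1, E:1, F:0, G:0
level(A) = 2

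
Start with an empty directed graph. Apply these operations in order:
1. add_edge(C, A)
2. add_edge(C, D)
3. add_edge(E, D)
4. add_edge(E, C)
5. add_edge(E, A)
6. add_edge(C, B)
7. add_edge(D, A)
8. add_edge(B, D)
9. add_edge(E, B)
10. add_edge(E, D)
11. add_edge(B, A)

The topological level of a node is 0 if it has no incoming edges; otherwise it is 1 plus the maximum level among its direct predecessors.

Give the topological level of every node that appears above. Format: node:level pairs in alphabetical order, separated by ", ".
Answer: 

Op 1: add_edge(C, A). Edges now: 1
Op 2: add_edge(C, D). Edges now: 2
Op 3: add_edge(E, D). Edges now: 3
Op 4: add_edge(E, C). Edges now: 4
Op 5: add_edge(E, A). Edges now: 5
Op 6: add_edge(C, B). Edges now: 6
Op 7: add_edge(D, A). Edges now: 7
Op 8: add_edge(B, D). Edges now: 8
Op 9: add_edge(E, B). Edges now: 9
Op 10: add_edge(E, D) (duplicate, no change). Edges now: 9
Op 11: add_edge(B, A). Edges now: 10
Compute levels (Kahn BFS):
  sources (in-degree 0): E
  process E: level=0
    E->A: in-degree(A)=3, level(A)>=1
    E->B: in-degree(B)=1, level(B)>=1
    E->C: in-degree(C)=0, level(C)=1, enqueue
    E->D: in-degree(D)=2, level(D)>=1
  process C: level=1
    C->A: in-degree(A)=2, level(A)>=2
    C->B: in-degree(B)=0, level(B)=2, enqueue
    C->D: in-degree(D)=1, level(D)>=2
  process B: level=2
    B->A: in-degree(A)=1, level(A)>=3
    B->D: in-degree(D)=0, level(D)=3, enqueue
  process D: level=3
    D->A: in-degree(A)=0, level(A)=4, enqueue
  process A: level=4
All levels: A:4, B:2, C:1, D:3, E:0

Answer: A:4, B:2, C:1, D:3, E:0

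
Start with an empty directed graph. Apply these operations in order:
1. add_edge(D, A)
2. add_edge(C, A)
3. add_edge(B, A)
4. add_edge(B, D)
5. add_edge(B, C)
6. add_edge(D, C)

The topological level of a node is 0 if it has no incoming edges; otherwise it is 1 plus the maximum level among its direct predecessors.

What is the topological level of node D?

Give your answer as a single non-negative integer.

Answer: 1

Derivation:
Op 1: add_edge(D, A). Edges now: 1
Op 2: add_edge(C, A). Edges now: 2
Op 3: add_edge(B, A). Edges now: 3
Op 4: add_edge(B, D). Edges now: 4
Op 5: add_edge(B, C). Edges now: 5
Op 6: add_edge(D, C). Edges now: 6
Compute levels (Kahn BFS):
  sources (in-degree 0): B
  process B: level=0
    B->A: in-degree(A)=2, level(A)>=1
    B->C: in-degree(C)=1, level(C)>=1
    B->D: in-degree(D)=0, level(D)=1, enqueue
  process D: level=1
    D->A: in-degree(A)=1, level(A)>=2
    D->C: in-degree(C)=0, level(C)=2, enqueue
  process C: level=2
    C->A: in-degree(A)=0, level(A)=3, enqueue
  process A: level=3
All levels: A:3, B:0, C:2, D:1
level(D) = 1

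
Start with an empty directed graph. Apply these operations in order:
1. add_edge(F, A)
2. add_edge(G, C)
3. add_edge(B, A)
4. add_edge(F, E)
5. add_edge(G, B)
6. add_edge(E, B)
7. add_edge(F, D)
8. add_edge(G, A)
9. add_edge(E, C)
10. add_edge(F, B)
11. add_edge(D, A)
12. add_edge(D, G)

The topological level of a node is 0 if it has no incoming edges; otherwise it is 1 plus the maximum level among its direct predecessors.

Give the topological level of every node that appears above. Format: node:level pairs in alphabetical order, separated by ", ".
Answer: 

Answer: A:4, B:3, C:3, D:1, E:1, F:0, G:2

Derivation:
Op 1: add_edge(F, A). Edges now: 1
Op 2: add_edge(G, C). Edges now: 2
Op 3: add_edge(B, A). Edges now: 3
Op 4: add_edge(F, E). Edges now: 4
Op 5: add_edge(G, B). Edges now: 5
Op 6: add_edge(E, B). Edges now: 6
Op 7: add_edge(F, D). Edges now: 7
Op 8: add_edge(G, A). Edges now: 8
Op 9: add_edge(E, C). Edges now: 9
Op 10: add_edge(F, B). Edges now: 10
Op 11: add_edge(D, A). Edges now: 11
Op 12: add_edge(D, G). Edges now: 12
Compute levels (Kahn BFS):
  sources (in-degree 0): F
  process F: level=0
    F->A: in-degree(A)=3, level(A)>=1
    F->B: in-degree(B)=2, level(B)>=1
    F->D: in-degree(D)=0, level(D)=1, enqueue
    F->E: in-degree(E)=0, level(E)=1, enqueue
  process D: level=1
    D->A: in-degree(A)=2, level(A)>=2
    D->G: in-degree(G)=0, level(G)=2, enqueue
  process E: level=1
    E->B: in-degree(B)=1, level(B)>=2
    E->C: in-degree(C)=1, level(C)>=2
  process G: level=2
    G->A: in-degree(A)=1, level(A)>=3
    G->B: in-degree(B)=0, level(B)=3, enqueue
    G->C: in-degree(C)=0, level(C)=3, enqueue
  process B: level=3
    B->A: in-degree(A)=0, level(A)=4, enqueue
  process C: level=3
  process A: level=4
All levels: A:4, B:3, C:3, D:1, E:1, F:0, G:2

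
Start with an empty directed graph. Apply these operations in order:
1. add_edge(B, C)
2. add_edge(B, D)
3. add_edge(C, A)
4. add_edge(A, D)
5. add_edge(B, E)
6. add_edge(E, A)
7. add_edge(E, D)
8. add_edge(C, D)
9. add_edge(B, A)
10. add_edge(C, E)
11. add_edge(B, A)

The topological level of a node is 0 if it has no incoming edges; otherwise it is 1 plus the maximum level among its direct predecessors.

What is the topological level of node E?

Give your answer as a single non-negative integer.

Op 1: add_edge(B, C). Edges now: 1
Op 2: add_edge(B, D). Edges now: 2
Op 3: add_edge(C, A). Edges now: 3
Op 4: add_edge(A, D). Edges now: 4
Op 5: add_edge(B, E). Edges now: 5
Op 6: add_edge(E, A). Edges now: 6
Op 7: add_edge(E, D). Edges now: 7
Op 8: add_edge(C, D). Edges now: 8
Op 9: add_edge(B, A). Edges now: 9
Op 10: add_edge(C, E). Edges now: 10
Op 11: add_edge(B, A) (duplicate, no change). Edges now: 10
Compute levels (Kahn BFS):
  sources (in-degree 0): B
  process B: level=0
    B->A: in-degree(A)=2, level(A)>=1
    B->C: in-degree(C)=0, level(C)=1, enqueue
    B->D: in-degree(D)=3, level(D)>=1
    B->E: in-degree(E)=1, level(E)>=1
  process C: level=1
    C->A: in-degree(A)=1, level(A)>=2
    C->D: in-degree(D)=2, level(D)>=2
    C->E: in-degree(E)=0, level(E)=2, enqueue
  process E: level=2
    E->A: in-degree(A)=0, level(A)=3, enqueue
    E->D: in-degree(D)=1, level(D)>=3
  process A: level=3
    A->D: in-degree(D)=0, level(D)=4, enqueue
  process D: level=4
All levels: A:3, B:0, C:1, D:4, E:2
level(E) = 2

Answer: 2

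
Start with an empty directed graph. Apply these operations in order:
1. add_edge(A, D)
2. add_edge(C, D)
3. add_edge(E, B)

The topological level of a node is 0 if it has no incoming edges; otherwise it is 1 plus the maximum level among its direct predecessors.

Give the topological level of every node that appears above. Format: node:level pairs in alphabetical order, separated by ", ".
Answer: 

Answer: A:0, B:1, C:0, D:1, E:0

Derivation:
Op 1: add_edge(A, D). Edges now: 1
Op 2: add_edge(C, D). Edges now: 2
Op 3: add_edge(E, B). Edges now: 3
Compute levels (Kahn BFS):
  sources (in-degree 0): A, C, E
  process A: level=0
    A->D: in-degree(D)=1, level(D)>=1
  process C: level=0
    C->D: in-degree(D)=0, level(D)=1, enqueue
  process E: level=0
    E->B: in-degree(B)=0, level(B)=1, enqueue
  process D: level=1
  process B: level=1
All levels: A:0, B:1, C:0, D:1, E:0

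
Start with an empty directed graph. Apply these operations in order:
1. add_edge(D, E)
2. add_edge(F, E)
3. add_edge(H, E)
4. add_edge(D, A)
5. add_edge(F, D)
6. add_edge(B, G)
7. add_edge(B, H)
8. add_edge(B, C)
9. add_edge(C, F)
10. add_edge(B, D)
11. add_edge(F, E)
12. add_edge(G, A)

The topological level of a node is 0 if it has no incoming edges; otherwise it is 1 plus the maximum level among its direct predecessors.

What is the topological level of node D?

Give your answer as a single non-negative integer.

Op 1: add_edge(D, E). Edges now: 1
Op 2: add_edge(F, E). Edges now: 2
Op 3: add_edge(H, E). Edges now: 3
Op 4: add_edge(D, A). Edges now: 4
Op 5: add_edge(F, D). Edges now: 5
Op 6: add_edge(B, G). Edges now: 6
Op 7: add_edge(B, H). Edges now: 7
Op 8: add_edge(B, C). Edges now: 8
Op 9: add_edge(C, F). Edges now: 9
Op 10: add_edge(B, D). Edges now: 10
Op 11: add_edge(F, E) (duplicate, no change). Edges now: 10
Op 12: add_edge(G, A). Edges now: 11
Compute levels (Kahn BFS):
  sources (in-degree 0): B
  process B: level=0
    B->C: in-degree(C)=0, level(C)=1, enqueue
    B->D: in-degree(D)=1, level(D)>=1
    B->G: in-degree(G)=0, level(G)=1, enqueue
    B->H: in-degree(H)=0, level(H)=1, enqueue
  process C: level=1
    C->F: in-degree(F)=0, level(F)=2, enqueue
  process G: level=1
    G->A: in-degree(A)=1, level(A)>=2
  process H: level=1
    H->E: in-degree(E)=2, level(E)>=2
  process F: level=2
    F->D: in-degree(D)=0, level(D)=3, enqueue
    F->E: in-degree(E)=1, level(E)>=3
  process D: level=3
    D->A: in-degree(A)=0, level(A)=4, enqueue
    D->E: in-degree(E)=0, level(E)=4, enqueue
  process A: level=4
  process E: level=4
All levels: A:4, B:0, C:1, D:3, E:4, F:2, G:1, H:1
level(D) = 3

Answer: 3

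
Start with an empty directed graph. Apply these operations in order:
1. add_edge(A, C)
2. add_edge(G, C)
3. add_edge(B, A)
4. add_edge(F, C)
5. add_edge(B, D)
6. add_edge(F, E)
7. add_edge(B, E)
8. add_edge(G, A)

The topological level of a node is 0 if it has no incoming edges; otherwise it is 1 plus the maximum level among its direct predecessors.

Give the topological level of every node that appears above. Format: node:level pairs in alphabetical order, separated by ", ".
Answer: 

Answer: A:1, B:0, C:2, D:1, E:1, F:0, G:0

Derivation:
Op 1: add_edge(A, C). Edges now: 1
Op 2: add_edge(G, C). Edges now: 2
Op 3: add_edge(B, A). Edges now: 3
Op 4: add_edge(F, C). Edges now: 4
Op 5: add_edge(B, D). Edges now: 5
Op 6: add_edge(F, E). Edges now: 6
Op 7: add_edge(B, E). Edges now: 7
Op 8: add_edge(G, A). Edges now: 8
Compute levels (Kahn BFS):
  sources (in-degree 0): B, F, G
  process B: level=0
    B->A: in-degree(A)=1, level(A)>=1
    B->D: in-degree(D)=0, level(D)=1, enqueue
    B->E: in-degree(E)=1, level(E)>=1
  process F: level=0
    F->C: in-degree(C)=2, level(C)>=1
    F->E: in-degree(E)=0, level(E)=1, enqueue
  process G: level=0
    G->A: in-degree(A)=0, level(A)=1, enqueue
    G->C: in-degree(C)=1, level(C)>=1
  process D: level=1
  process E: level=1
  process A: level=1
    A->C: in-degree(C)=0, level(C)=2, enqueue
  process C: level=2
All levels: A:1, B:0, C:2, D:1, E:1, F:0, G:0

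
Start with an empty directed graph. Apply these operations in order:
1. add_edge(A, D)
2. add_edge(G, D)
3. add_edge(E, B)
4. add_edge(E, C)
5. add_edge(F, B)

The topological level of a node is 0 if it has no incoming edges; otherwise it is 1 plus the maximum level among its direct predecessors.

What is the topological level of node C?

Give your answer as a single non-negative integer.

Answer: 1

Derivation:
Op 1: add_edge(A, D). Edges now: 1
Op 2: add_edge(G, D). Edges now: 2
Op 3: add_edge(E, B). Edges now: 3
Op 4: add_edge(E, C). Edges now: 4
Op 5: add_edge(F, B). Edges now: 5
Compute levels (Kahn BFS):
  sources (in-degree 0): A, E, F, G
  process A: level=0
    A->D: in-degree(D)=1, level(D)>=1
  process E: level=0
    E->B: in-degree(B)=1, level(B)>=1
    E->C: in-degree(C)=0, level(C)=1, enqueue
  process F: level=0
    F->B: in-degree(B)=0, level(B)=1, enqueue
  process G: level=0
    G->D: in-degree(D)=0, level(D)=1, enqueue
  process C: level=1
  process B: level=1
  process D: level=1
All levels: A:0, B:1, C:1, D:1, E:0, F:0, G:0
level(C) = 1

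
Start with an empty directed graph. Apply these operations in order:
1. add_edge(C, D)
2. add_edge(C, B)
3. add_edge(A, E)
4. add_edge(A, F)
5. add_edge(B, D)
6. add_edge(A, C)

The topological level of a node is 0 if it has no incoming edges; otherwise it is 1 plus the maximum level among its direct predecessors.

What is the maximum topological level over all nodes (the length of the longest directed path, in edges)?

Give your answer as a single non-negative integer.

Answer: 3

Derivation:
Op 1: add_edge(C, D). Edges now: 1
Op 2: add_edge(C, B). Edges now: 2
Op 3: add_edge(A, E). Edges now: 3
Op 4: add_edge(A, F). Edges now: 4
Op 5: add_edge(B, D). Edges now: 5
Op 6: add_edge(A, C). Edges now: 6
Compute levels (Kahn BFS):
  sources (in-degree 0): A
  process A: level=0
    A->C: in-degree(C)=0, level(C)=1, enqueue
    A->E: in-degree(E)=0, level(E)=1, enqueue
    A->F: in-degree(F)=0, level(F)=1, enqueue
  process C: level=1
    C->B: in-degree(B)=0, level(B)=2, enqueue
    C->D: in-degree(D)=1, level(D)>=2
  process E: level=1
  process F: level=1
  process B: level=2
    B->D: in-degree(D)=0, level(D)=3, enqueue
  process D: level=3
All levels: A:0, B:2, C:1, D:3, E:1, F:1
max level = 3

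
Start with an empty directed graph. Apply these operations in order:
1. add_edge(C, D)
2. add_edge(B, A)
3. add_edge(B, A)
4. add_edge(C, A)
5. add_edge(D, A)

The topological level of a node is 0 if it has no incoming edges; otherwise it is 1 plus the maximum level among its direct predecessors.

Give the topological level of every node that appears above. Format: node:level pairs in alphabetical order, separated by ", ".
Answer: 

Answer: A:2, B:0, C:0, D:1

Derivation:
Op 1: add_edge(C, D). Edges now: 1
Op 2: add_edge(B, A). Edges now: 2
Op 3: add_edge(B, A) (duplicate, no change). Edges now: 2
Op 4: add_edge(C, A). Edges now: 3
Op 5: add_edge(D, A). Edges now: 4
Compute levels (Kahn BFS):
  sources (in-degree 0): B, C
  process B: level=0
    B->A: in-degree(A)=2, level(A)>=1
  process C: level=0
    C->A: in-degree(A)=1, level(A)>=1
    C->D: in-degree(D)=0, level(D)=1, enqueue
  process D: level=1
    D->A: in-degree(A)=0, level(A)=2, enqueue
  process A: level=2
All levels: A:2, B:0, C:0, D:1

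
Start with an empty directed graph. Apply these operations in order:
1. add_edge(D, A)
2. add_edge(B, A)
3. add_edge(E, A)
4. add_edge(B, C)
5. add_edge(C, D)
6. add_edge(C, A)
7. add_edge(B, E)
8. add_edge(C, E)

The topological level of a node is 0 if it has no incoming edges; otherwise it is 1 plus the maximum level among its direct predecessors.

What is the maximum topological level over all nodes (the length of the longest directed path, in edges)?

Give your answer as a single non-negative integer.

Op 1: add_edge(D, A). Edges now: 1
Op 2: add_edge(B, A). Edges now: 2
Op 3: add_edge(E, A). Edges now: 3
Op 4: add_edge(B, C). Edges now: 4
Op 5: add_edge(C, D). Edges now: 5
Op 6: add_edge(C, A). Edges now: 6
Op 7: add_edge(B, E). Edges now: 7
Op 8: add_edge(C, E). Edges now: 8
Compute levels (Kahn BFS):
  sources (in-degree 0): B
  process B: level=0
    B->A: in-degree(A)=3, level(A)>=1
    B->C: in-degree(C)=0, level(C)=1, enqueue
    B->E: in-degree(E)=1, level(E)>=1
  process C: level=1
    C->A: in-degree(A)=2, level(A)>=2
    C->D: in-degree(D)=0, level(D)=2, enqueue
    C->E: in-degree(E)=0, level(E)=2, enqueue
  process D: level=2
    D->A: in-degree(A)=1, level(A)>=3
  process E: level=2
    E->A: in-degree(A)=0, level(A)=3, enqueue
  process A: level=3
All levels: A:3, B:0, C:1, D:2, E:2
max level = 3

Answer: 3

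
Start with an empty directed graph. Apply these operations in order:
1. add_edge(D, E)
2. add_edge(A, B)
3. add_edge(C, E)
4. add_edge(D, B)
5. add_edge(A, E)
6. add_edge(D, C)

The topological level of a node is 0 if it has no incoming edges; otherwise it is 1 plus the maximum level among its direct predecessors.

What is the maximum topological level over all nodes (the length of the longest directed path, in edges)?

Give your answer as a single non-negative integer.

Answer: 2

Derivation:
Op 1: add_edge(D, E). Edges now: 1
Op 2: add_edge(A, B). Edges now: 2
Op 3: add_edge(C, E). Edges now: 3
Op 4: add_edge(D, B). Edges now: 4
Op 5: add_edge(A, E). Edges now: 5
Op 6: add_edge(D, C). Edges now: 6
Compute levels (Kahn BFS):
  sources (in-degree 0): A, D
  process A: level=0
    A->B: in-degree(B)=1, level(B)>=1
    A->E: in-degree(E)=2, level(E)>=1
  process D: level=0
    D->B: in-degree(B)=0, level(B)=1, enqueue
    D->C: in-degree(C)=0, level(C)=1, enqueue
    D->E: in-degree(E)=1, level(E)>=1
  process B: level=1
  process C: level=1
    C->E: in-degree(E)=0, level(E)=2, enqueue
  process E: level=2
All levels: A:0, B:1, C:1, D:0, E:2
max level = 2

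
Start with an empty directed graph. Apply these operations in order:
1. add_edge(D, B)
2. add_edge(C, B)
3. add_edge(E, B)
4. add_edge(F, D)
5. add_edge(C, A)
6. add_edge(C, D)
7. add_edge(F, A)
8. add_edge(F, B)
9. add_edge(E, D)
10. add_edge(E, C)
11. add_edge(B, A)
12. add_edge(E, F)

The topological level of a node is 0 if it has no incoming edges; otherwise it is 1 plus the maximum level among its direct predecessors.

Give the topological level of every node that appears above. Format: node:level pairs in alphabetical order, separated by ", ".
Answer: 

Answer: A:4, B:3, C:1, D:2, E:0, F:1

Derivation:
Op 1: add_edge(D, B). Edges now: 1
Op 2: add_edge(C, B). Edges now: 2
Op 3: add_edge(E, B). Edges now: 3
Op 4: add_edge(F, D). Edges now: 4
Op 5: add_edge(C, A). Edges now: 5
Op 6: add_edge(C, D). Edges now: 6
Op 7: add_edge(F, A). Edges now: 7
Op 8: add_edge(F, B). Edges now: 8
Op 9: add_edge(E, D). Edges now: 9
Op 10: add_edge(E, C). Edges now: 10
Op 11: add_edge(B, A). Edges now: 11
Op 12: add_edge(E, F). Edges now: 12
Compute levels (Kahn BFS):
  sources (in-degree 0): E
  process E: level=0
    E->B: in-degree(B)=3, level(B)>=1
    E->C: in-degree(C)=0, level(C)=1, enqueue
    E->D: in-degree(D)=2, level(D)>=1
    E->F: in-degree(F)=0, level(F)=1, enqueue
  process C: level=1
    C->A: in-degree(A)=2, level(A)>=2
    C->B: in-degree(B)=2, level(B)>=2
    C->D: in-degree(D)=1, level(D)>=2
  process F: level=1
    F->A: in-degree(A)=1, level(A)>=2
    F->B: in-degree(B)=1, level(B)>=2
    F->D: in-degree(D)=0, level(D)=2, enqueue
  process D: level=2
    D->B: in-degree(B)=0, level(B)=3, enqueue
  process B: level=3
    B->A: in-degree(A)=0, level(A)=4, enqueue
  process A: level=4
All levels: A:4, B:3, C:1, D:2, E:0, F:1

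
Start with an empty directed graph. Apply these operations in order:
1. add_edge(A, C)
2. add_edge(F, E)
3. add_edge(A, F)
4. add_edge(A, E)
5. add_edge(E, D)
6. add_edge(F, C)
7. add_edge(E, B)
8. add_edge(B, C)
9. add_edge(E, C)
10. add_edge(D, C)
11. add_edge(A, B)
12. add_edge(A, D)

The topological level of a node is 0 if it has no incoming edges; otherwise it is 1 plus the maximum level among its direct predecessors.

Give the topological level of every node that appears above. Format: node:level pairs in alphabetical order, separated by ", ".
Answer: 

Answer: A:0, B:3, C:4, D:3, E:2, F:1

Derivation:
Op 1: add_edge(A, C). Edges now: 1
Op 2: add_edge(F, E). Edges now: 2
Op 3: add_edge(A, F). Edges now: 3
Op 4: add_edge(A, E). Edges now: 4
Op 5: add_edge(E, D). Edges now: 5
Op 6: add_edge(F, C). Edges now: 6
Op 7: add_edge(E, B). Edges now: 7
Op 8: add_edge(B, C). Edges now: 8
Op 9: add_edge(E, C). Edges now: 9
Op 10: add_edge(D, C). Edges now: 10
Op 11: add_edge(A, B). Edges now: 11
Op 12: add_edge(A, D). Edges now: 12
Compute levels (Kahn BFS):
  sources (in-degree 0): A
  process A: level=0
    A->B: in-degree(B)=1, level(B)>=1
    A->C: in-degree(C)=4, level(C)>=1
    A->D: in-degree(D)=1, level(D)>=1
    A->E: in-degree(E)=1, level(E)>=1
    A->F: in-degree(F)=0, level(F)=1, enqueue
  process F: level=1
    F->C: in-degree(C)=3, level(C)>=2
    F->E: in-degree(E)=0, level(E)=2, enqueue
  process E: level=2
    E->B: in-degree(B)=0, level(B)=3, enqueue
    E->C: in-degree(C)=2, level(C)>=3
    E->D: in-degree(D)=0, level(D)=3, enqueue
  process B: level=3
    B->C: in-degree(C)=1, level(C)>=4
  process D: level=3
    D->C: in-degree(C)=0, level(C)=4, enqueue
  process C: level=4
All levels: A:0, B:3, C:4, D:3, E:2, F:1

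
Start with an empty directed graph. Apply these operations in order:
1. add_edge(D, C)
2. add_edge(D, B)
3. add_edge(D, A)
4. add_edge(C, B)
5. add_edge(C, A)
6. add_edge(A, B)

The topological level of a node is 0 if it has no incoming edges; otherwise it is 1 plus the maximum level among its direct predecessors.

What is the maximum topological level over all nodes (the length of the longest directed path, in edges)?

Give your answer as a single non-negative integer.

Op 1: add_edge(D, C). Edges now: 1
Op 2: add_edge(D, B). Edges now: 2
Op 3: add_edge(D, A). Edges now: 3
Op 4: add_edge(C, B). Edges now: 4
Op 5: add_edge(C, A). Edges now: 5
Op 6: add_edge(A, B). Edges now: 6
Compute levels (Kahn BFS):
  sources (in-degree 0): D
  process D: level=0
    D->A: in-degree(A)=1, level(A)>=1
    D->B: in-degree(B)=2, level(B)>=1
    D->C: in-degree(C)=0, level(C)=1, enqueue
  process C: level=1
    C->A: in-degree(A)=0, level(A)=2, enqueue
    C->B: in-degree(B)=1, level(B)>=2
  process A: level=2
    A->B: in-degree(B)=0, level(B)=3, enqueue
  process B: level=3
All levels: A:2, B:3, C:1, D:0
max level = 3

Answer: 3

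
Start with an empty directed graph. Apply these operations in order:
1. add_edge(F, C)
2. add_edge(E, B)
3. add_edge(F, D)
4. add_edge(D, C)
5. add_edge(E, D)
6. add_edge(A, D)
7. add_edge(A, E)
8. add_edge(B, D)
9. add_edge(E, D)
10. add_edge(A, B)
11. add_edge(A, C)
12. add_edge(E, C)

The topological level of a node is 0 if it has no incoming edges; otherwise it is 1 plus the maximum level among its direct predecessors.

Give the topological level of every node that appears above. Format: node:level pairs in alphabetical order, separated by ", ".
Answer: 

Answer: A:0, B:2, C:4, D:3, E:1, F:0

Derivation:
Op 1: add_edge(F, C). Edges now: 1
Op 2: add_edge(E, B). Edges now: 2
Op 3: add_edge(F, D). Edges now: 3
Op 4: add_edge(D, C). Edges now: 4
Op 5: add_edge(E, D). Edges now: 5
Op 6: add_edge(A, D). Edges now: 6
Op 7: add_edge(A, E). Edges now: 7
Op 8: add_edge(B, D). Edges now: 8
Op 9: add_edge(E, D) (duplicate, no change). Edges now: 8
Op 10: add_edge(A, B). Edges now: 9
Op 11: add_edge(A, C). Edges now: 10
Op 12: add_edge(E, C). Edges now: 11
Compute levels (Kahn BFS):
  sources (in-degree 0): A, F
  process A: level=0
    A->B: in-degree(B)=1, level(B)>=1
    A->C: in-degree(C)=3, level(C)>=1
    A->D: in-degree(D)=3, level(D)>=1
    A->E: in-degree(E)=0, level(E)=1, enqueue
  process F: level=0
    F->C: in-degree(C)=2, level(C)>=1
    F->D: in-degree(D)=2, level(D)>=1
  process E: level=1
    E->B: in-degree(B)=0, level(B)=2, enqueue
    E->C: in-degree(C)=1, level(C)>=2
    E->D: in-degree(D)=1, level(D)>=2
  process B: level=2
    B->D: in-degree(D)=0, level(D)=3, enqueue
  process D: level=3
    D->C: in-degree(C)=0, level(C)=4, enqueue
  process C: level=4
All levels: A:0, B:2, C:4, D:3, E:1, F:0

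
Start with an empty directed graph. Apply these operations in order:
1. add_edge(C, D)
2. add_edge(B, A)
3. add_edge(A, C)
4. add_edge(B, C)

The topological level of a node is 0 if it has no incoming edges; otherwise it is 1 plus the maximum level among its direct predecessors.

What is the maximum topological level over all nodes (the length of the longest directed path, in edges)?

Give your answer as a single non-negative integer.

Answer: 3

Derivation:
Op 1: add_edge(C, D). Edges now: 1
Op 2: add_edge(B, A). Edges now: 2
Op 3: add_edge(A, C). Edges now: 3
Op 4: add_edge(B, C). Edges now: 4
Compute levels (Kahn BFS):
  sources (in-degree 0): B
  process B: level=0
    B->A: in-degree(A)=0, level(A)=1, enqueue
    B->C: in-degree(C)=1, level(C)>=1
  process A: level=1
    A->C: in-degree(C)=0, level(C)=2, enqueue
  process C: level=2
    C->D: in-degree(D)=0, level(D)=3, enqueue
  process D: level=3
All levels: A:1, B:0, C:2, D:3
max level = 3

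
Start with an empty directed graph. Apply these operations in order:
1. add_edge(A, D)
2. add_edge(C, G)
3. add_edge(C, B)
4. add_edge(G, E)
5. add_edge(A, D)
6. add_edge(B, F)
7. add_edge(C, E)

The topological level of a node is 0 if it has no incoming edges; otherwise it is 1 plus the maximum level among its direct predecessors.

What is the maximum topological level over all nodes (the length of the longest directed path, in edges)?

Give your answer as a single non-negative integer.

Answer: 2

Derivation:
Op 1: add_edge(A, D). Edges now: 1
Op 2: add_edge(C, G). Edges now: 2
Op 3: add_edge(C, B). Edges now: 3
Op 4: add_edge(G, E). Edges now: 4
Op 5: add_edge(A, D) (duplicate, no change). Edges now: 4
Op 6: add_edge(B, F). Edges now: 5
Op 7: add_edge(C, E). Edges now: 6
Compute levels (Kahn BFS):
  sources (in-degree 0): A, C
  process A: level=0
    A->D: in-degree(D)=0, level(D)=1, enqueue
  process C: level=0
    C->B: in-degree(B)=0, level(B)=1, enqueue
    C->E: in-degree(E)=1, level(E)>=1
    C->G: in-degree(G)=0, level(G)=1, enqueue
  process D: level=1
  process B: level=1
    B->F: in-degree(F)=0, level(F)=2, enqueue
  process G: level=1
    G->E: in-degree(E)=0, level(E)=2, enqueue
  process F: level=2
  process E: level=2
All levels: A:0, B:1, C:0, D:1, E:2, F:2, G:1
max level = 2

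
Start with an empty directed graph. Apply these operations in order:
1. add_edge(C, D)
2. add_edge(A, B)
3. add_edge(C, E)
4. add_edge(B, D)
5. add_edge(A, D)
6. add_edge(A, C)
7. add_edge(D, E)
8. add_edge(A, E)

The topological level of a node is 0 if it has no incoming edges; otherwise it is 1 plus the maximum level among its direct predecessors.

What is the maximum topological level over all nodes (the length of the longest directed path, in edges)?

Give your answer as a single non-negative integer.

Answer: 3

Derivation:
Op 1: add_edge(C, D). Edges now: 1
Op 2: add_edge(A, B). Edges now: 2
Op 3: add_edge(C, E). Edges now: 3
Op 4: add_edge(B, D). Edges now: 4
Op 5: add_edge(A, D). Edges now: 5
Op 6: add_edge(A, C). Edges now: 6
Op 7: add_edge(D, E). Edges now: 7
Op 8: add_edge(A, E). Edges now: 8
Compute levels (Kahn BFS):
  sources (in-degree 0): A
  process A: level=0
    A->B: in-degree(B)=0, level(B)=1, enqueue
    A->C: in-degree(C)=0, level(C)=1, enqueue
    A->D: in-degree(D)=2, level(D)>=1
    A->E: in-degree(E)=2, level(E)>=1
  process B: level=1
    B->D: in-degree(D)=1, level(D)>=2
  process C: level=1
    C->D: in-degree(D)=0, level(D)=2, enqueue
    C->E: in-degree(E)=1, level(E)>=2
  process D: level=2
    D->E: in-degree(E)=0, level(E)=3, enqueue
  process E: level=3
All levels: A:0, B:1, C:1, D:2, E:3
max level = 3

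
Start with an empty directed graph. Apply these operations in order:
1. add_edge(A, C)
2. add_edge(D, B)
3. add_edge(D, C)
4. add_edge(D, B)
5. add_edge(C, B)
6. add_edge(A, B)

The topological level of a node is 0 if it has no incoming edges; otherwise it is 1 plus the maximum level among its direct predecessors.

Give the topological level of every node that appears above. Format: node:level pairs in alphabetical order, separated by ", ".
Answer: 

Answer: A:0, B:2, C:1, D:0

Derivation:
Op 1: add_edge(A, C). Edges now: 1
Op 2: add_edge(D, B). Edges now: 2
Op 3: add_edge(D, C). Edges now: 3
Op 4: add_edge(D, B) (duplicate, no change). Edges now: 3
Op 5: add_edge(C, B). Edges now: 4
Op 6: add_edge(A, B). Edges now: 5
Compute levels (Kahn BFS):
  sources (in-degree 0): A, D
  process A: level=0
    A->B: in-degree(B)=2, level(B)>=1
    A->C: in-degree(C)=1, level(C)>=1
  process D: level=0
    D->B: in-degree(B)=1, level(B)>=1
    D->C: in-degree(C)=0, level(C)=1, enqueue
  process C: level=1
    C->B: in-degree(B)=0, level(B)=2, enqueue
  process B: level=2
All levels: A:0, B:2, C:1, D:0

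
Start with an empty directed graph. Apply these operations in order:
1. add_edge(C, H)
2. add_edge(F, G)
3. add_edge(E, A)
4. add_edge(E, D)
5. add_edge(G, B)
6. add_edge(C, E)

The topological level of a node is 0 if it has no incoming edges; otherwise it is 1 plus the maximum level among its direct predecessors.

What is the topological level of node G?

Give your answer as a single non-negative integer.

Op 1: add_edge(C, H). Edges now: 1
Op 2: add_edge(F, G). Edges now: 2
Op 3: add_edge(E, A). Edges now: 3
Op 4: add_edge(E, D). Edges now: 4
Op 5: add_edge(G, B). Edges now: 5
Op 6: add_edge(C, E). Edges now: 6
Compute levels (Kahn BFS):
  sources (in-degree 0): C, F
  process C: level=0
    C->E: in-degree(E)=0, level(E)=1, enqueue
    C->H: in-degree(H)=0, level(H)=1, enqueue
  process F: level=0
    F->G: in-degree(G)=0, level(G)=1, enqueue
  process E: level=1
    E->A: in-degree(A)=0, level(A)=2, enqueue
    E->D: in-degree(D)=0, level(D)=2, enqueue
  process H: level=1
  process G: level=1
    G->B: in-degree(B)=0, level(B)=2, enqueue
  process A: level=2
  process D: level=2
  process B: level=2
All levels: A:2, B:2, C:0, D:2, E:1, F:0, G:1, H:1
level(G) = 1

Answer: 1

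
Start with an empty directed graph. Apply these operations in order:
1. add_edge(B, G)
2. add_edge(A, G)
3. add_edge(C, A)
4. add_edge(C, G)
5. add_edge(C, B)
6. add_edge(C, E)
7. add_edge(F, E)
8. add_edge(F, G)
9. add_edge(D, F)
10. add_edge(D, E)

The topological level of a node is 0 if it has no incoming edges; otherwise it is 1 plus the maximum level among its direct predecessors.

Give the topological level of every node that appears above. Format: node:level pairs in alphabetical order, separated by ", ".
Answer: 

Op 1: add_edge(B, G). Edges now: 1
Op 2: add_edge(A, G). Edges now: 2
Op 3: add_edge(C, A). Edges now: 3
Op 4: add_edge(C, G). Edges now: 4
Op 5: add_edge(C, B). Edges now: 5
Op 6: add_edge(C, E). Edges now: 6
Op 7: add_edge(F, E). Edges now: 7
Op 8: add_edge(F, G). Edges now: 8
Op 9: add_edge(D, F). Edges now: 9
Op 10: add_edge(D, E). Edges now: 10
Compute levels (Kahn BFS):
  sources (in-degree 0): C, D
  process C: level=0
    C->A: in-degree(A)=0, level(A)=1, enqueue
    C->B: in-degree(B)=0, level(B)=1, enqueue
    C->E: in-degree(E)=2, level(E)>=1
    C->G: in-degree(G)=3, level(G)>=1
  process D: level=0
    D->E: in-degree(E)=1, level(E)>=1
    D->F: in-degree(F)=0, level(F)=1, enqueue
  process A: level=1
    A->G: in-degree(G)=2, level(G)>=2
  process B: level=1
    B->G: in-degree(G)=1, level(G)>=2
  process F: level=1
    F->E: in-degree(E)=0, level(E)=2, enqueue
    F->G: in-degree(G)=0, level(G)=2, enqueue
  process E: level=2
  process G: level=2
All levels: A:1, B:1, C:0, D:0, E:2, F:1, G:2

Answer: A:1, B:1, C:0, D:0, E:2, F:1, G:2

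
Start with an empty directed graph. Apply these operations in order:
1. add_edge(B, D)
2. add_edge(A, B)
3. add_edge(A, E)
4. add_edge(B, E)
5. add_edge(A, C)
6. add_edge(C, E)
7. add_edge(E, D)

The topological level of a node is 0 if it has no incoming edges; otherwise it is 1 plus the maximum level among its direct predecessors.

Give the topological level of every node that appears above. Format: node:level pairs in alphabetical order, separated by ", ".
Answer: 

Op 1: add_edge(B, D). Edges now: 1
Op 2: add_edge(A, B). Edges now: 2
Op 3: add_edge(A, E). Edges now: 3
Op 4: add_edge(B, E). Edges now: 4
Op 5: add_edge(A, C). Edges now: 5
Op 6: add_edge(C, E). Edges now: 6
Op 7: add_edge(E, D). Edges now: 7
Compute levels (Kahn BFS):
  sources (in-degree 0): A
  process A: level=0
    A->B: in-degree(B)=0, level(B)=1, enqueue
    A->C: in-degree(C)=0, level(C)=1, enqueue
    A->E: in-degree(E)=2, level(E)>=1
  process B: level=1
    B->D: in-degree(D)=1, level(D)>=2
    B->E: in-degree(E)=1, level(E)>=2
  process C: level=1
    C->E: in-degree(E)=0, level(E)=2, enqueue
  process E: level=2
    E->D: in-degree(D)=0, level(D)=3, enqueue
  process D: level=3
All levels: A:0, B:1, C:1, D:3, E:2

Answer: A:0, B:1, C:1, D:3, E:2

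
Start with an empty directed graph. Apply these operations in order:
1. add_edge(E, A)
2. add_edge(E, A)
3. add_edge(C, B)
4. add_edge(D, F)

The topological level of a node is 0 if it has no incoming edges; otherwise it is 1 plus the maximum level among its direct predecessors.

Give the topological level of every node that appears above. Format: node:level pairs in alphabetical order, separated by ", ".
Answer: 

Answer: A:1, B:1, C:0, D:0, E:0, F:1

Derivation:
Op 1: add_edge(E, A). Edges now: 1
Op 2: add_edge(E, A) (duplicate, no change). Edges now: 1
Op 3: add_edge(C, B). Edges now: 2
Op 4: add_edge(D, F). Edges now: 3
Compute levels (Kahn BFS):
  sources (in-degree 0): C, D, E
  process C: level=0
    C->B: in-degree(B)=0, level(B)=1, enqueue
  process D: level=0
    D->F: in-degree(F)=0, level(F)=1, enqueue
  process E: level=0
    E->A: in-degree(A)=0, level(A)=1, enqueue
  process B: level=1
  process F: level=1
  process A: level=1
All levels: A:1, B:1, C:0, D:0, E:0, F:1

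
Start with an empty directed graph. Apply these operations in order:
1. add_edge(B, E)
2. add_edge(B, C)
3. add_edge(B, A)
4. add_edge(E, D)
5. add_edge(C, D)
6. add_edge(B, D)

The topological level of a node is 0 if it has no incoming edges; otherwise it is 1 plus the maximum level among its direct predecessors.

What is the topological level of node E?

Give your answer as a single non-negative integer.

Answer: 1

Derivation:
Op 1: add_edge(B, E). Edges now: 1
Op 2: add_edge(B, C). Edges now: 2
Op 3: add_edge(B, A). Edges now: 3
Op 4: add_edge(E, D). Edges now: 4
Op 5: add_edge(C, D). Edges now: 5
Op 6: add_edge(B, D). Edges now: 6
Compute levels (Kahn BFS):
  sources (in-degree 0): B
  process B: level=0
    B->A: in-degree(A)=0, level(A)=1, enqueue
    B->C: in-degree(C)=0, level(C)=1, enqueue
    B->D: in-degree(D)=2, level(D)>=1
    B->E: in-degree(E)=0, level(E)=1, enqueue
  process A: level=1
  process C: level=1
    C->D: in-degree(D)=1, level(D)>=2
  process E: level=1
    E->D: in-degree(D)=0, level(D)=2, enqueue
  process D: level=2
All levels: A:1, B:0, C:1, D:2, E:1
level(E) = 1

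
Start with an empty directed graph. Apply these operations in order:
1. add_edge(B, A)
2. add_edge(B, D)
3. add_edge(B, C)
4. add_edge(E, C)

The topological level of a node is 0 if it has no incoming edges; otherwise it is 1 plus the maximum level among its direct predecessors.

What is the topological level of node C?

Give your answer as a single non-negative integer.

Op 1: add_edge(B, A). Edges now: 1
Op 2: add_edge(B, D). Edges now: 2
Op 3: add_edge(B, C). Edges now: 3
Op 4: add_edge(E, C). Edges now: 4
Compute levels (Kahn BFS):
  sources (in-degree 0): B, E
  process B: level=0
    B->A: in-degree(A)=0, level(A)=1, enqueue
    B->C: in-degree(C)=1, level(C)>=1
    B->D: in-degree(D)=0, level(D)=1, enqueue
  process E: level=0
    E->C: in-degree(C)=0, level(C)=1, enqueue
  process A: level=1
  process D: level=1
  process C: level=1
All levels: A:1, B:0, C:1, D:1, E:0
level(C) = 1

Answer: 1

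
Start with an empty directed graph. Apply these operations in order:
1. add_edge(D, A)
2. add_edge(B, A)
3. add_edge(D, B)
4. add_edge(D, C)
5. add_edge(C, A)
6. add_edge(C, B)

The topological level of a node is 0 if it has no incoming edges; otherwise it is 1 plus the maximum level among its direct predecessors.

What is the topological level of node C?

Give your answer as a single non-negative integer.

Answer: 1

Derivation:
Op 1: add_edge(D, A). Edges now: 1
Op 2: add_edge(B, A). Edges now: 2
Op 3: add_edge(D, B). Edges now: 3
Op 4: add_edge(D, C). Edges now: 4
Op 5: add_edge(C, A). Edges now: 5
Op 6: add_edge(C, B). Edges now: 6
Compute levels (Kahn BFS):
  sources (in-degree 0): D
  process D: level=0
    D->A: in-degree(A)=2, level(A)>=1
    D->B: in-degree(B)=1, level(B)>=1
    D->C: in-degree(C)=0, level(C)=1, enqueue
  process C: level=1
    C->A: in-degree(A)=1, level(A)>=2
    C->B: in-degree(B)=0, level(B)=2, enqueue
  process B: level=2
    B->A: in-degree(A)=0, level(A)=3, enqueue
  process A: level=3
All levels: A:3, B:2, C:1, D:0
level(C) = 1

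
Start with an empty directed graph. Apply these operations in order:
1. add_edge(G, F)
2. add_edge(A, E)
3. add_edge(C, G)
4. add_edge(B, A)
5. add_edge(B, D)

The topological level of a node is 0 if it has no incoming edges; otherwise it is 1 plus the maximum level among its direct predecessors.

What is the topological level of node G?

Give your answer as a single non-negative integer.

Op 1: add_edge(G, F). Edges now: 1
Op 2: add_edge(A, E). Edges now: 2
Op 3: add_edge(C, G). Edges now: 3
Op 4: add_edge(B, A). Edges now: 4
Op 5: add_edge(B, D). Edges now: 5
Compute levels (Kahn BFS):
  sources (in-degree 0): B, C
  process B: level=0
    B->A: in-degree(A)=0, level(A)=1, enqueue
    B->D: in-degree(D)=0, level(D)=1, enqueue
  process C: level=0
    C->G: in-degree(G)=0, level(G)=1, enqueue
  process A: level=1
    A->E: in-degree(E)=0, level(E)=2, enqueue
  process D: level=1
  process G: level=1
    G->F: in-degree(F)=0, level(F)=2, enqueue
  process E: level=2
  process F: level=2
All levels: A:1, B:0, C:0, D:1, E:2, F:2, G:1
level(G) = 1

Answer: 1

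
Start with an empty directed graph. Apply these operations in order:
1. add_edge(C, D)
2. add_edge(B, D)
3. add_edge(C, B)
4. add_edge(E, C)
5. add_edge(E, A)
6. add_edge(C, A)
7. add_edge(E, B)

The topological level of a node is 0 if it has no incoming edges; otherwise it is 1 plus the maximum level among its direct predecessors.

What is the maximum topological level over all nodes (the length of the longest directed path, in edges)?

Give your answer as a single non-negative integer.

Answer: 3

Derivation:
Op 1: add_edge(C, D). Edges now: 1
Op 2: add_edge(B, D). Edges now: 2
Op 3: add_edge(C, B). Edges now: 3
Op 4: add_edge(E, C). Edges now: 4
Op 5: add_edge(E, A). Edges now: 5
Op 6: add_edge(C, A). Edges now: 6
Op 7: add_edge(E, B). Edges now: 7
Compute levels (Kahn BFS):
  sources (in-degree 0): E
  process E: level=0
    E->A: in-degree(A)=1, level(A)>=1
    E->B: in-degree(B)=1, level(B)>=1
    E->C: in-degree(C)=0, level(C)=1, enqueue
  process C: level=1
    C->A: in-degree(A)=0, level(A)=2, enqueue
    C->B: in-degree(B)=0, level(B)=2, enqueue
    C->D: in-degree(D)=1, level(D)>=2
  process A: level=2
  process B: level=2
    B->D: in-degree(D)=0, level(D)=3, enqueue
  process D: level=3
All levels: A:2, B:2, C:1, D:3, E:0
max level = 3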